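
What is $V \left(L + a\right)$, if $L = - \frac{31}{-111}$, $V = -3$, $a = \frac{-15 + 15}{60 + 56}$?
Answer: $- \frac{31}{37} \approx -0.83784$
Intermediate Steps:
$a = 0$ ($a = \frac{0}{116} = 0 \cdot \frac{1}{116} = 0$)
$L = \frac{31}{111}$ ($L = \left(-31\right) \left(- \frac{1}{111}\right) = \frac{31}{111} \approx 0.27928$)
$V \left(L + a\right) = - 3 \left(\frac{31}{111} + 0\right) = \left(-3\right) \frac{31}{111} = - \frac{31}{37}$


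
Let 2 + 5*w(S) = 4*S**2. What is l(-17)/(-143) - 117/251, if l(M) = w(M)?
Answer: -373309/179465 ≈ -2.0801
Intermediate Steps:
w(S) = -2/5 + 4*S**2/5 (w(S) = -2/5 + (4*S**2)/5 = -2/5 + 4*S**2/5)
l(M) = -2/5 + 4*M**2/5
l(-17)/(-143) - 117/251 = (-2/5 + (4/5)*(-17)**2)/(-143) - 117/251 = (-2/5 + (4/5)*289)*(-1/143) - 117*1/251 = (-2/5 + 1156/5)*(-1/143) - 117/251 = (1154/5)*(-1/143) - 117/251 = -1154/715 - 117/251 = -373309/179465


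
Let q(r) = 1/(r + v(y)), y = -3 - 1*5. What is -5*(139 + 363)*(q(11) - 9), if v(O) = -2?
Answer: 200800/9 ≈ 22311.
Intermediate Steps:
y = -8 (y = -3 - 5 = -8)
q(r) = 1/(-2 + r) (q(r) = 1/(r - 2) = 1/(-2 + r))
-5*(139 + 363)*(q(11) - 9) = -5*(139 + 363)*(1/(-2 + 11) - 9) = -2510*(1/9 - 9) = -2510*(⅑ - 9) = -2510*(-80)/9 = -5*(-40160/9) = 200800/9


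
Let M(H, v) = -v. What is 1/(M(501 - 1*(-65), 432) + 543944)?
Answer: 1/543512 ≈ 1.8399e-6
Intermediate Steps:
1/(M(501 - 1*(-65), 432) + 543944) = 1/(-1*432 + 543944) = 1/(-432 + 543944) = 1/543512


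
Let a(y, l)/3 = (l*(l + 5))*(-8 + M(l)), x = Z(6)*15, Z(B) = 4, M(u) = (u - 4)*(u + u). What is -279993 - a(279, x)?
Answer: -78810393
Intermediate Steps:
M(u) = 2*u*(-4 + u) (M(u) = (-4 + u)*(2*u) = 2*u*(-4 + u))
x = 60 (x = 4*15 = 60)
a(y, l) = 3*l*(-8 + 2*l*(-4 + l))*(5 + l) (a(y, l) = 3*((l*(l + 5))*(-8 + 2*l*(-4 + l))) = 3*((l*(5 + l))*(-8 + 2*l*(-4 + l))) = 3*(l*(-8 + 2*l*(-4 + l))*(5 + l)) = 3*l*(-8 + 2*l*(-4 + l))*(5 + l))
-279993 - a(279, x) = -279993 - 6*60*(-20 + 60**2 + 60**3 - 24*60) = -279993 - 6*60*(-20 + 3600 + 216000 - 1440) = -279993 - 6*60*218140 = -279993 - 1*78530400 = -279993 - 78530400 = -78810393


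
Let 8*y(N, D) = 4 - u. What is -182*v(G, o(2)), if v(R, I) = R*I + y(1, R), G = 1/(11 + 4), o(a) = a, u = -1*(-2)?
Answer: -2093/30 ≈ -69.767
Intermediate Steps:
u = 2
G = 1/15 ≈ 0.066667
y(N, D) = ¼ (y(N, D) = (4 - 1*2)/8 = (4 - 2)/8 = (⅛)*2 = ¼)
v(R, I) = ¼ + I*R (v(R, I) = R*I + ¼ = I*R + ¼ = ¼ + I*R)
-182*v(G, o(2)) = -182*(¼ + 2*(1/15)) = -182*(¼ + 2/15) = -182*23/60 = -2093/30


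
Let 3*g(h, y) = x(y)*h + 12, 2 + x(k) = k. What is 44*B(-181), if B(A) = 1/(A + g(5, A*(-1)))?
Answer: 33/91 ≈ 0.36264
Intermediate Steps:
x(k) = -2 + k
g(h, y) = 4 + h*(-2 + y)/3 (g(h, y) = ((-2 + y)*h + 12)/3 = (h*(-2 + y) + 12)/3 = (12 + h*(-2 + y))/3 = 4 + h*(-2 + y)/3)
B(A) = 1/(2/3 - 2*A/3) (B(A) = 1/(A + (4 + (1/3)*5*(-2 + A*(-1)))) = 1/(A + (4 + (1/3)*5*(-2 - A))) = 1/(A + (4 + (-10/3 - 5*A/3))) = 1/(A + (2/3 - 5*A/3)) = 1/(2/3 - 2*A/3))
44*B(-181) = 44*(3/(2*(1 - 1*(-181)))) = 44*(3/(2*(1 + 181))) = 44*((3/2)/182) = 44*((3/2)*(1/182)) = 44*(3/364) = 33/91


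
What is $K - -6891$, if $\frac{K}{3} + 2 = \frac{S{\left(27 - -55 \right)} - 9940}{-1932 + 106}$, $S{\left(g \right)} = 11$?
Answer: $\frac{12601797}{1826} \approx 6901.3$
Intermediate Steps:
$K = \frac{18831}{1826}$ ($K = -6 + 3 \frac{11 - 9940}{-1932 + 106} = -6 + 3 \left(- \frac{9929}{-1826}\right) = -6 + 3 \left(\left(-9929\right) \left(- \frac{1}{1826}\right)\right) = -6 + 3 \cdot \frac{9929}{1826} = -6 + \frac{29787}{1826} = \frac{18831}{1826} \approx 10.313$)
$K - -6891 = \frac{18831}{1826} - -6891 = \frac{18831}{1826} + 6891 = \frac{12601797}{1826}$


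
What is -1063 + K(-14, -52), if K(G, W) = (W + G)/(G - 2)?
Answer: -8471/8 ≈ -1058.9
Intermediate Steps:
K(G, W) = (G + W)/(-2 + G)
-1063 + K(-14, -52) = -1063 + (-14 - 52)/(-2 - 14) = -1063 - 66/(-16) = -1063 - 1/16*(-66) = -1063 + 33/8 = -8471/8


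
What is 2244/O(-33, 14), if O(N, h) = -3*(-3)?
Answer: 748/3 ≈ 249.33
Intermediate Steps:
O(N, h) = 9
2244/O(-33, 14) = 2244/9 = 2244*(1/9) = 748/3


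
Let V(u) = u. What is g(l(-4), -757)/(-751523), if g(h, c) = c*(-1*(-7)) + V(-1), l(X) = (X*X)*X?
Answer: 5300/751523 ≈ 0.0070523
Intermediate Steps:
l(X) = X³ (l(X) = X²*X = X³)
g(h, c) = -1 + 7*c (g(h, c) = c*(-1*(-7)) - 1 = c*7 - 1 = 7*c - 1 = -1 + 7*c)
g(l(-4), -757)/(-751523) = (-1 + 7*(-757))/(-751523) = (-1 - 5299)*(-1/751523) = -5300*(-1/751523) = 5300/751523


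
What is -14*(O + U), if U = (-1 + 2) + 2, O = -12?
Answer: 126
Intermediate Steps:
U = 3 (U = 1 + 2 = 3)
-14*(O + U) = -14*(-12 + 3) = -14*(-9) = 126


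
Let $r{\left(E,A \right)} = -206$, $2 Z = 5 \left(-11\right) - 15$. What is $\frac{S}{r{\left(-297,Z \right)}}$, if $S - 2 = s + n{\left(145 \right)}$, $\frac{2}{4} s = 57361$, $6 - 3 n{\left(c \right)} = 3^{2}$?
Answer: $- \frac{114723}{206} \approx -556.91$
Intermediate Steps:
$n{\left(c \right)} = -1$ ($n{\left(c \right)} = 2 - \frac{3^{2}}{3} = 2 - 3 = -1$)
$Z = -35$ ($Z = \frac{5 \left(-11\right) - 15}{2} = \frac{-55 - 15}{2} = \frac{1}{2} \left(-70\right) = -35$)
$s = 114722$ ($s = 2 \cdot 57361 = 114722$)
$S = 114723$ ($S = 2 + \left(114722 - 1\right) = 2 + 114721 = 114723$)
$\frac{S}{r{\left(-297,Z \right)}} = \frac{114723}{-206} = 114723 \left(- \frac{1}{206}\right) = - \frac{114723}{206}$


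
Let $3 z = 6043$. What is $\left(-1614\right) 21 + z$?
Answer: $- \frac{95639}{3} \approx -31880.0$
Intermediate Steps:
$z = \frac{6043}{3}$ ($z = \frac{1}{3} \cdot 6043 = \frac{6043}{3} \approx 2014.3$)
$\left(-1614\right) 21 + z = \left(-1614\right) 21 + \frac{6043}{3} = -33894 + \frac{6043}{3} = - \frac{95639}{3}$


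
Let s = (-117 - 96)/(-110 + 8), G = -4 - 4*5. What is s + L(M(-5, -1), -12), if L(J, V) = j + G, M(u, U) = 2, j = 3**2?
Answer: -439/34 ≈ -12.912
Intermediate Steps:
G = -24 (G = -4 - 20 = -24)
j = 9
L(J, V) = -15 (L(J, V) = 9 - 24 = -15)
s = 71/34 (s = -213/(-102) = -213*(-1/102) = 71/34 ≈ 2.0882)
s + L(M(-5, -1), -12) = 71/34 - 15 = -439/34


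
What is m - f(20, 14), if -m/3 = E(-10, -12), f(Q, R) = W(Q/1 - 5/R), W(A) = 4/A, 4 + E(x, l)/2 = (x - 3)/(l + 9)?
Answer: -606/275 ≈ -2.2036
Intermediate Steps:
E(x, l) = -8 + 2*(-3 + x)/(9 + l) (E(x, l) = -8 + 2*((x - 3)/(l + 9)) = -8 + 2*((-3 + x)/(9 + l)) = -8 + 2*(-3 + x)/(9 + l))
f(Q, R) = 4/(Q - 5/R) (f(Q, R) = 4/(Q/1 - 5/R) = 4/(Q*1 - 5/R) = 4/(Q - 5/R))
m = -2 (m = -6*(-39 - 10 - 4*(-12))/(9 - 12) = -6*(-39 - 10 + 48)/(-3) = -6*(-1)*(-1)/3 = -3*⅔ = -2)
m - f(20, 14) = -2 - 4*14/(-5 + 20*14) = -2 - 4*14/(-5 + 280) = -2 - 4*14/275 = -2 - 1*56/275 = -2 - 56/275 = -606/275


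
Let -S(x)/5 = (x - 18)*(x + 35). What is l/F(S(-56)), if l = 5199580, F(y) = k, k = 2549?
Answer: 5199580/2549 ≈ 2039.9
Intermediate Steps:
S(x) = -5*(-18 + x)*(35 + x) (S(x) = -5*(x - 18)*(x + 35) = -5*(-18 + x)*(35 + x))
F(y) = 2549
l/F(S(-56)) = 5199580/2549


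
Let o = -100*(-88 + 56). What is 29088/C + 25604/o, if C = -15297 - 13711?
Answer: 10150613/1450400 ≈ 6.9985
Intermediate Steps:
C = -29008
o = 3200 (o = -100*(-32) = 3200)
29088/C + 25604/o = 29088/(-29008) + 25604/3200 = 29088*(-1/29008) + 25604*(1/3200) = -1818/1813 + 6401/800 = 10150613/1450400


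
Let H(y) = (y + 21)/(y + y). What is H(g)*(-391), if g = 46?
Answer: -1139/4 ≈ -284.75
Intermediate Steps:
H(y) = (21 + y)/(2*y) (H(y) = (21 + y)/((2*y)) = (21 + y)*(1/(2*y)) = (21 + y)/(2*y))
H(g)*(-391) = ((1/2)*(21 + 46)/46)*(-391) = ((1/2)*(1/46)*67)*(-391) = (67/92)*(-391) = -1139/4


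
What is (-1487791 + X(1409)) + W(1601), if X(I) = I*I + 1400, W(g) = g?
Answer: 500491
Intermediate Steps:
X(I) = 1400 + I² (X(I) = I² + 1400 = 1400 + I²)
(-1487791 + X(1409)) + W(1601) = (-1487791 + (1400 + 1409²)) + 1601 = (-1487791 + (1400 + 1985281)) + 1601 = (-1487791 + 1986681) + 1601 = 498890 + 1601 = 500491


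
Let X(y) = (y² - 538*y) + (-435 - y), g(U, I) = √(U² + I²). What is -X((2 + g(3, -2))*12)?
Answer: 10923 + 5892*√13 ≈ 32167.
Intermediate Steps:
g(U, I) = √(I² + U²)
X(y) = -435 + y² - 539*y
-X((2 + g(3, -2))*12) = -(-435 + ((2 + √((-2)² + 3²))*12)² - 539*(2 + √((-2)² + 3²))*12) = -(-435 + ((2 + √(4 + 9))*12)² - 539*(2 + √(4 + 9))*12) = -(-435 + ((2 + √13)*12)² - 539*(2 + √13)*12) = -(-435 + (24 + 12*√13)² - 539*(24 + 12*√13)) = -(-435 + (24 + 12*√13)² + (-12936 - 6468*√13)) = -(-13371 + (24 + 12*√13)² - 6468*√13) = 13371 - (24 + 12*√13)² + 6468*√13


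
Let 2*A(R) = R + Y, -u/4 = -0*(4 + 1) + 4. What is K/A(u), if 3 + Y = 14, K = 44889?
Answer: -89778/5 ≈ -17956.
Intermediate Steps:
Y = 11 (Y = -3 + 14 = 11)
u = -16 (u = -4*(-0*(4 + 1) + 4) = -4*(-0*5 + 4) = -4*(-6*0 + 4) = -4*(0 + 4) = -4*4 = -16)
A(R) = 11/2 + R/2 (A(R) = (R + 11)/2 = (11 + R)/2 = 11/2 + R/2)
K/A(u) = 44889/(11/2 + (1/2)*(-16)) = 44889/(11/2 - 8) = 44889/(-5/2) = 44889*(-2/5) = -89778/5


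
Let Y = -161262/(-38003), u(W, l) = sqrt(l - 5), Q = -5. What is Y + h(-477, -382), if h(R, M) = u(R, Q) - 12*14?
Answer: -6223242/38003 + I*sqrt(10) ≈ -163.76 + 3.1623*I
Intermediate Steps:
u(W, l) = sqrt(-5 + l)
h(R, M) = -168 + I*sqrt(10) (h(R, M) = sqrt(-5 - 5) - 12*14 = sqrt(-10) - 168 = I*sqrt(10) - 168 = -168 + I*sqrt(10))
Y = 161262/38003 (Y = -161262*(-1/38003) = 161262/38003 ≈ 4.2434)
Y + h(-477, -382) = 161262/38003 + (-168 + I*sqrt(10)) = -6223242/38003 + I*sqrt(10)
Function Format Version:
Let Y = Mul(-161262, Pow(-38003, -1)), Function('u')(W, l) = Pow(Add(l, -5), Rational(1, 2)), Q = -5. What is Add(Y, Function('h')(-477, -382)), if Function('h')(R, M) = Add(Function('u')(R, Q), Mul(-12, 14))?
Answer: Add(Rational(-6223242, 38003), Mul(I, Pow(10, Rational(1, 2)))) ≈ Add(-163.76, Mul(3.1623, I))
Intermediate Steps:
Function('u')(W, l) = Pow(Add(-5, l), Rational(1, 2))
Function('h')(R, M) = Add(-168, Mul(I, Pow(10, Rational(1, 2)))) (Function('h')(R, M) = Add(Pow(Add(-5, -5), Rational(1, 2)), Mul(-12, 14)) = Add(Pow(-10, Rational(1, 2)), -168) = Add(Mul(I, Pow(10, Rational(1, 2))), -168) = Add(-168, Mul(I, Pow(10, Rational(1, 2)))))
Y = Rational(161262, 38003) (Y = Mul(-161262, Rational(-1, 38003)) = Rational(161262, 38003) ≈ 4.2434)
Add(Y, Function('h')(-477, -382)) = Add(Rational(161262, 38003), Add(-168, Mul(I, Pow(10, Rational(1, 2))))) = Add(Rational(-6223242, 38003), Mul(I, Pow(10, Rational(1, 2))))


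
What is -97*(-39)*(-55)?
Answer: -208065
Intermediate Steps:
-97*(-39)*(-55) = 3783*(-55) = -208065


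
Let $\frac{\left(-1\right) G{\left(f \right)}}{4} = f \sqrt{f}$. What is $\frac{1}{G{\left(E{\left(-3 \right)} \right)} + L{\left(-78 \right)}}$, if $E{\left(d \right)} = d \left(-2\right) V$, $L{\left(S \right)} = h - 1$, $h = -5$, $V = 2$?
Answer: $\frac{1}{4602} - \frac{8 \sqrt{3}}{2301} \approx -0.0058046$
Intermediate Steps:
$L{\left(S \right)} = -6$ ($L{\left(S \right)} = -5 - 1 = -6$)
$E{\left(d \right)} = - 4 d$ ($E{\left(d \right)} = d \left(-2\right) 2 = - 2 d 2 = - 4 d$)
$G{\left(f \right)} = - 4 f^{\frac{3}{2}}$ ($G{\left(f \right)} = - 4 f \sqrt{f} = - 4 f^{\frac{3}{2}}$)
$\frac{1}{G{\left(E{\left(-3 \right)} \right)} + L{\left(-78 \right)}} = \frac{1}{- 4 \left(\left(-4\right) \left(-3\right)\right)^{\frac{3}{2}} - 6} = \frac{1}{- 4 \cdot 12^{\frac{3}{2}} - 6} = \frac{1}{- 4 \cdot 24 \sqrt{3} - 6} = \frac{1}{- 96 \sqrt{3} - 6} = \frac{1}{-6 - 96 \sqrt{3}}$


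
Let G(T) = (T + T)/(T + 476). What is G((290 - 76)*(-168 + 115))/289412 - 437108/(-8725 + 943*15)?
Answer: -85912225390141/1065284330790 ≈ -80.647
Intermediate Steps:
G(T) = 2*T/(476 + T) (G(T) = (2*T)/(476 + T) = 2*T/(476 + T))
G((290 - 76)*(-168 + 115))/289412 - 437108/(-8725 + 943*15) = (2*((290 - 76)*(-168 + 115))/(476 + (290 - 76)*(-168 + 115)))/289412 - 437108/(-8725 + 943*15) = (2*(214*(-53))/(476 + 214*(-53)))*(1/289412) - 437108/(-8725 + 14145) = (2*(-11342)/(476 - 11342))*(1/289412) - 437108/5420 = (2*(-11342)/(-10866))*(1/289412) - 437108*1/5420 = (2*(-11342)*(-1/10866))*(1/289412) - 109277/1355 = (11342/5433)*(1/289412) - 109277/1355 = 5671/786187698 - 109277/1355 = -85912225390141/1065284330790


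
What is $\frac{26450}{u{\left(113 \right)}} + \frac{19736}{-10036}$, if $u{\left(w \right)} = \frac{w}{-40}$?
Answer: $- \frac{2655079542}{283517} \approx -9364.8$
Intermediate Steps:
$u{\left(w \right)} = - \frac{w}{40}$ ($u{\left(w \right)} = w \left(- \frac{1}{40}\right) = - \frac{w}{40}$)
$\frac{26450}{u{\left(113 \right)}} + \frac{19736}{-10036} = \frac{26450}{\left(- \frac{1}{40}\right) 113} + \frac{19736}{-10036} = \frac{26450}{- \frac{113}{40}} + 19736 \left(- \frac{1}{10036}\right) = 26450 \left(- \frac{40}{113}\right) - \frac{4934}{2509} = - \frac{1058000}{113} - \frac{4934}{2509} = - \frac{2655079542}{283517}$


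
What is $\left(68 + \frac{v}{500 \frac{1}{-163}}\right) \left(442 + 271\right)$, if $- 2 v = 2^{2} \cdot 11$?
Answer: $\frac{13399409}{250} \approx 53598.0$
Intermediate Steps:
$v = -22$ ($v = - \frac{2^{2} \cdot 11}{2} = - \frac{4 \cdot 11}{2} = \left(- \frac{1}{2}\right) 44 = -22$)
$\left(68 + \frac{v}{500 \frac{1}{-163}}\right) \left(442 + 271\right) = \left(68 - \frac{22}{500 \frac{1}{-163}}\right) \left(442 + 271\right) = \left(68 - \frac{22}{500 \left(- \frac{1}{163}\right)}\right) 713 = \left(68 - \frac{22}{- \frac{500}{163}}\right) 713 = \left(68 - - \frac{1793}{250}\right) 713 = \left(68 + \frac{1793}{250}\right) 713 = \frac{18793}{250} \cdot 713 = \frac{13399409}{250}$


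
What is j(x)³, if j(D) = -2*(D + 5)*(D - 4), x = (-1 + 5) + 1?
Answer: -8000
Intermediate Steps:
x = 5 (x = 4 + 1 = 5)
j(D) = -2*(-4 + D)*(5 + D) (j(D) = -2*(5 + D)*(-4 + D) = -2*(-4 + D)*(5 + D))
j(x)³ = (40 - 2*5 - 2*5²)³ = (40 - 10 - 2*25)³ = (40 - 10 - 50)³ = (-20)³ = -8000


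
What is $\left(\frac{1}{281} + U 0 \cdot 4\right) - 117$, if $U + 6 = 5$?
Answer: $- \frac{32876}{281} \approx -117.0$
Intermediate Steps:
$U = -1$ ($U = -6 + 5 = -1$)
$\left(\frac{1}{281} + U 0 \cdot 4\right) - 117 = \left(\frac{1}{281} + \left(-1\right) 0 \cdot 4\right) - 117 = \left(\frac{1}{281} + 0 \cdot 4\right) - 117 = \left(\frac{1}{281} + 0\right) - 117 = \frac{1}{281} - 117 = - \frac{32876}{281}$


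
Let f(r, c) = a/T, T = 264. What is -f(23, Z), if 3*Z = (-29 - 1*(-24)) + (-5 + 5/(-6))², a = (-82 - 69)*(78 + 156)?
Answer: 5889/44 ≈ 133.84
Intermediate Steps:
a = -35334 (a = -151*234 = -35334)
Z = 1045/108 (Z = ((-29 - 1*(-24)) + (-5 + 5/(-6))²)/3 = ((-29 + 24) + (-5 + 5*(-⅙))²)/3 = (-5 + (-5 - ⅚)²)/3 = (-5 + (-35/6)²)/3 = (-5 + 1225/36)/3 = (⅓)*(1045/36) = 1045/108 ≈ 9.6759)
f(r, c) = -5889/44 (f(r, c) = -35334/264 = -35334*1/264 = -5889/44)
-f(23, Z) = -1*(-5889/44) = 5889/44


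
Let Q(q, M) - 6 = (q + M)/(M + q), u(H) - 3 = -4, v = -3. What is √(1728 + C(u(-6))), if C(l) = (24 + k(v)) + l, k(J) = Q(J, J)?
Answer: √1758 ≈ 41.929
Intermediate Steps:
u(H) = -1 (u(H) = 3 - 4 = -1)
Q(q, M) = 7 (Q(q, M) = 6 + (q + M)/(M + q) = 6 + (M + q)/(M + q) = 6 + 1 = 7)
k(J) = 7
C(l) = 31 + l (C(l) = (24 + 7) + l = 31 + l)
√(1728 + C(u(-6))) = √(1728 + (31 - 1)) = √(1728 + 30) = √1758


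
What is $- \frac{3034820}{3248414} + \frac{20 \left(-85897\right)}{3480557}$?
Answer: $- \frac{8071722170950}{5653145043299} \approx -1.4278$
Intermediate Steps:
$- \frac{3034820}{3248414} + \frac{20 \left(-85897\right)}{3480557} = \left(-3034820\right) \frac{1}{3248414} - \frac{1717940}{3480557} = - \frac{1517410}{1624207} - \frac{1717940}{3480557} = - \frac{8071722170950}{5653145043299}$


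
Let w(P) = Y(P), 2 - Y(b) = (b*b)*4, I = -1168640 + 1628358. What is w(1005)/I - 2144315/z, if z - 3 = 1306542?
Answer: -626435004458/60064225431 ≈ -10.429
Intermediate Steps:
z = 1306545 (z = 3 + 1306542 = 1306545)
I = 459718
Y(b) = 2 - 4*b**2 (Y(b) = 2 - b*b*4 = 2 - b**2*4 = 2 - 4*b**2)
w(P) = 2 - 4*P**2
w(1005)/I - 2144315/z = (2 - 4*1005**2)/459718 - 2144315/1306545 = (2 - 4*1010025)*(1/459718) - 2144315*1/1306545 = (2 - 4040100)*(1/459718) - 428863/261309 = -4040098*1/459718 - 428863/261309 = -2020049/229859 - 428863/261309 = -626435004458/60064225431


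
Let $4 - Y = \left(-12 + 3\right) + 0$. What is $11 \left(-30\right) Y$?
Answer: $-4290$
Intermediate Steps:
$Y = 13$ ($Y = 4 - \left(\left(-12 + 3\right) + 0\right) = 4 - \left(-9 + 0\right) = 4 - -9 = 4 + 9 = 13$)
$11 \left(-30\right) Y = 11 \left(-30\right) 13 = \left(-330\right) 13 = -4290$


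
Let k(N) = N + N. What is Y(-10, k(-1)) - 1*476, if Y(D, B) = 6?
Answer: -470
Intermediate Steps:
k(N) = 2*N
Y(-10, k(-1)) - 1*476 = 6 - 1*476 = 6 - 476 = -470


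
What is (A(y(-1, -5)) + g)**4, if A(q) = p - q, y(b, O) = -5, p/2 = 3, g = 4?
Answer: 50625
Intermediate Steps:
p = 6 (p = 2*3 = 6)
A(q) = 6 - q
(A(y(-1, -5)) + g)**4 = ((6 - 1*(-5)) + 4)**4 = ((6 + 5) + 4)**4 = (11 + 4)**4 = 15**4 = 50625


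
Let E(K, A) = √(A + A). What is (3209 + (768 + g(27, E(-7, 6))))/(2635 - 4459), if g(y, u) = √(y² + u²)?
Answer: -3977/1824 - √741/1824 ≈ -2.1953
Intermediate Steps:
E(K, A) = √2*√A (E(K, A) = √(2*A) = √2*√A)
g(y, u) = √(u² + y²)
(3209 + (768 + g(27, E(-7, 6))))/(2635 - 4459) = (3209 + (768 + √((√2*√6)² + 27²)))/(2635 - 4459) = (3209 + (768 + √((2*√3)² + 729)))/(-1824) = (3209 + (768 + √(12 + 729)))*(-1/1824) = (3209 + (768 + √741))*(-1/1824) = (3977 + √741)*(-1/1824) = -3977/1824 - √741/1824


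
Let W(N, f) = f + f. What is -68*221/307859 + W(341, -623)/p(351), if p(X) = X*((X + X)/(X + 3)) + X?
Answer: -11780158127/9509148792 ≈ -1.2388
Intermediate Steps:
W(N, f) = 2*f
p(X) = X + 2*X**2/(3 + X) (p(X) = X*((2*X)/(3 + X)) + X = X*(2*X/(3 + X)) + X = 2*X**2/(3 + X) + X = X + 2*X**2/(3 + X))
-68*221/307859 + W(341, -623)/p(351) = -68*221/307859 + (2*(-623))/((3*351*(1 + 351)/(3 + 351))) = -15028*1/307859 - 1246/(3*351*352/354) = -15028/307859 - 1246/(3*351*(1/354)*352) = -15028/307859 - 1246/61776/59 = -15028/307859 - 1246*59/61776 = -15028/307859 - 36757/30888 = -11780158127/9509148792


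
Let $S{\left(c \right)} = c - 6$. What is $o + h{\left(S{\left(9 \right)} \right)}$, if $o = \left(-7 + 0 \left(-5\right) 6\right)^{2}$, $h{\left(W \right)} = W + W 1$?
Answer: $55$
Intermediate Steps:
$S{\left(c \right)} = -6 + c$ ($S{\left(c \right)} = c - 6 = -6 + c$)
$h{\left(W \right)} = 2 W$ ($h{\left(W \right)} = W + W = 2 W$)
$o = 49$ ($o = \left(-7 + 0 \cdot 6\right)^{2} = \left(-7 + 0\right)^{2} = \left(-7\right)^{2} = 49$)
$o + h{\left(S{\left(9 \right)} \right)} = 49 + 2 \left(-6 + 9\right) = 49 + 2 \cdot 3 = 49 + 6 = 55$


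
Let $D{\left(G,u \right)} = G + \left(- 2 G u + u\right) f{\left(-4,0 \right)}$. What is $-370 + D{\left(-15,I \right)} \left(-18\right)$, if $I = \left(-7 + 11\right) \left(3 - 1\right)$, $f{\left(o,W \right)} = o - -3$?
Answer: $4364$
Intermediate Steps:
$f{\left(o,W \right)} = 3 + o$ ($f{\left(o,W \right)} = o + 3 = 3 + o$)
$I = 8$ ($I = 4 \cdot 2 = 8$)
$D{\left(G,u \right)} = G - u + 2 G u$ ($D{\left(G,u \right)} = G + \left(- 2 G u + u\right) \left(3 - 4\right) = G + \left(- 2 G u + u\right) \left(-1\right) = G + \left(u - 2 G u\right) \left(-1\right) = G + \left(- u + 2 G u\right) = G - u + 2 G u$)
$-370 + D{\left(-15,I \right)} \left(-18\right) = -370 + \left(-15 - 8 + 2 \left(-15\right) 8\right) \left(-18\right) = -370 + \left(-15 - 8 - 240\right) \left(-18\right) = -370 - -4734 = -370 + 4734 = 4364$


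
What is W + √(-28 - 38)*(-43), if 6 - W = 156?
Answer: -150 - 43*I*√66 ≈ -150.0 - 349.33*I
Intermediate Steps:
W = -150 (W = 6 - 1*156 = 6 - 156 = -150)
W + √(-28 - 38)*(-43) = -150 + √(-28 - 38)*(-43) = -150 + √(-66)*(-43) = -150 + (I*√66)*(-43) = -150 - 43*I*√66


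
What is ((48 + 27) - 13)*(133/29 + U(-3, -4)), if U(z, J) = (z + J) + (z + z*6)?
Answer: -42098/29 ≈ -1451.7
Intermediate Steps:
U(z, J) = J + 8*z (U(z, J) = (J + z) + (z + 6*z) = (J + z) + 7*z = J + 8*z)
((48 + 27) - 13)*(133/29 + U(-3, -4)) = ((48 + 27) - 13)*(133/29 + (-4 + 8*(-3))) = (75 - 13)*(133*(1/29) + (-4 - 24)) = 62*(133/29 - 28) = 62*(-679/29) = -42098/29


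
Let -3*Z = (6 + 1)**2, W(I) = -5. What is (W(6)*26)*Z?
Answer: 6370/3 ≈ 2123.3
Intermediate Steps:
Z = -49/3 (Z = -(6 + 1)**2/3 = -1/3*7**2 = -1/3*49 = -49/3 ≈ -16.333)
(W(6)*26)*Z = -5*26*(-49/3) = -130*(-49/3) = 6370/3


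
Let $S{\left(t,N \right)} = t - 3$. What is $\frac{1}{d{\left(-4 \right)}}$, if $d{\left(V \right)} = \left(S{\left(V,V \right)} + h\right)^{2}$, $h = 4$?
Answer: $\frac{1}{9} \approx 0.11111$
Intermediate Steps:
$S{\left(t,N \right)} = -3 + t$ ($S{\left(t,N \right)} = t - 3 = -3 + t$)
$d{\left(V \right)} = \left(1 + V\right)^{2}$ ($d{\left(V \right)} = \left(\left(-3 + V\right) + 4\right)^{2} = \left(1 + V\right)^{2}$)
$\frac{1}{d{\left(-4 \right)}} = \frac{1}{\left(1 - 4\right)^{2}} = \frac{1}{\left(-3\right)^{2}} = \frac{1}{9}$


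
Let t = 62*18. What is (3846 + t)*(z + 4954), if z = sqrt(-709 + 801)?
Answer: 24581748 + 9924*sqrt(23) ≈ 2.4629e+7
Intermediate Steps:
z = 2*sqrt(23) (z = sqrt(92) = 2*sqrt(23) ≈ 9.5917)
t = 1116
(3846 + t)*(z + 4954) = (3846 + 1116)*(2*sqrt(23) + 4954) = 4962*(4954 + 2*sqrt(23)) = 24581748 + 9924*sqrt(23)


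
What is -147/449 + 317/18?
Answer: 139687/8082 ≈ 17.284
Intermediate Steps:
-147/449 + 317/18 = 139687/8082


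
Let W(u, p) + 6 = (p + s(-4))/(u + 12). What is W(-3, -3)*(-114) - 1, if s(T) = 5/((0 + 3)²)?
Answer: 19277/27 ≈ 713.96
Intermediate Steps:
s(T) = 5/9 (s(T) = 5/(3²) = 5/9)
W(u, p) = -6 + (5/9 + p)/(12 + u) (W(u, p) = -6 + (p + 5/9)/(u + 12) = -6 + (5/9 + p)/(12 + u))
W(-3, -3)*(-114) - 1 = ((-643/9 - 3 - 6*(-3))/(12 - 3))*(-114) - 1 = ((-643/9 - 3 + 18)/9)*(-114) - 1 = ((⅑)*(-508/9))*(-114) - 1 = -508/81*(-114) - 1 = 19304/27 - 1 = 19277/27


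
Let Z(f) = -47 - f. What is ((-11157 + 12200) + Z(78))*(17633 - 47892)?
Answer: -27777762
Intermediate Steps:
((-11157 + 12200) + Z(78))*(17633 - 47892) = ((-11157 + 12200) + (-47 - 1*78))*(17633 - 47892) = (1043 + (-47 - 78))*(-30259) = (1043 - 125)*(-30259) = 918*(-30259) = -27777762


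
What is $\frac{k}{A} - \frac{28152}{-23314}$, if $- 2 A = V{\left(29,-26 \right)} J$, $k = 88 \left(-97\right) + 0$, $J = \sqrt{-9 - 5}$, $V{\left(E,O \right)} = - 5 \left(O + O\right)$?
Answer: $\frac{14076}{11657} - \frac{2134 i \sqrt{14}}{455} \approx 1.2075 - 17.549 i$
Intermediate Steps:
$V{\left(E,O \right)} = - 10 O$ ($V{\left(E,O \right)} = - 5 \cdot 2 O = - 10 O$)
$J = i \sqrt{14}$ ($J = \sqrt{-14} = i \sqrt{14} \approx 3.7417 i$)
$k = -8536$ ($k = -8536 + 0 = -8536$)
$A = - 130 i \sqrt{14}$ ($A = - \frac{\left(-10\right) \left(-26\right) i \sqrt{14}}{2} = - \frac{260 i \sqrt{14}}{2} = - 130 i \sqrt{14} \approx - 486.42 i$)
$\frac{k}{A} - \frac{28152}{-23314} = - \frac{8536}{\left(-130\right) i \sqrt{14}} - \frac{28152}{-23314} = - 8536 \frac{i \sqrt{14}}{1820} - - \frac{14076}{11657} = - \frac{2134 i \sqrt{14}}{455} + \frac{14076}{11657} = \frac{14076}{11657} - \frac{2134 i \sqrt{14}}{455}$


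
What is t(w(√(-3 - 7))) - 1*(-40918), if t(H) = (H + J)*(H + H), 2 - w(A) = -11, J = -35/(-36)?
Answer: 743063/18 ≈ 41281.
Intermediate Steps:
J = 35/36 (J = -35*(-1/36) = 35/36 ≈ 0.97222)
w(A) = 13 (w(A) = 2 - 1*(-11) = 2 + 11 = 13)
t(H) = 2*H*(35/36 + H) (t(H) = (H + 35/36)*(H + H) = (35/36 + H)*(2*H) = 2*H*(35/36 + H))
t(w(√(-3 - 7))) - 1*(-40918) = (1/18)*13*(35 + 36*13) - 1*(-40918) = (1/18)*13*(35 + 468) + 40918 = (1/18)*13*503 + 40918 = 6539/18 + 40918 = 743063/18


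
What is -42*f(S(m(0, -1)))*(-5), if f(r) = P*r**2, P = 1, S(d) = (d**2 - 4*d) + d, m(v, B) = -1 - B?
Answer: 0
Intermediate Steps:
S(d) = d**2 - 3*d
f(r) = r**2 (f(r) = 1*r**2 = r**2)
-42*f(S(m(0, -1)))*(-5) = -42*(-1 - 1*(-1))**2*(-3 + (-1 - 1*(-1)))**2*(-5) = -42*(-1 + 1)**2*(-3 + (-1 + 1))**2*(-5) = -42*(0*(-3 + 0))**2*(-5) = -42*(0*(-3))**2*(-5) = -42*0**2*(-5) = -42*0*(-5) = 0*(-5) = 0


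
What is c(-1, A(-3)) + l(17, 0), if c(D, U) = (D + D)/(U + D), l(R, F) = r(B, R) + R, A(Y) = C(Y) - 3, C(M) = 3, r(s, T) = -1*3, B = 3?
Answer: 16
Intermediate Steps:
r(s, T) = -3
A(Y) = 0 (A(Y) = 3 - 3 = 0)
l(R, F) = -3 + R
c(D, U) = 2*D/(D + U) (c(D, U) = (2*D)/(D + U) = 2*D/(D + U))
c(-1, A(-3)) + l(17, 0) = 2*(-1)/(-1 + 0) + (-3 + 17) = 2*(-1)/(-1) + 14 = 2*(-1)*(-1) + 14 = 2 + 14 = 16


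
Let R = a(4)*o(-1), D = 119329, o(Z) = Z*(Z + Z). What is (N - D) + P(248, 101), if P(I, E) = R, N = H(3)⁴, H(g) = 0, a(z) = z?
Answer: -119321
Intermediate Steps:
o(Z) = 2*Z² (o(Z) = Z*(2*Z) = 2*Z²)
R = 8 (R = 4*(2*(-1)²) = 4*(2*1) = 4*2 = 8)
N = 0 (N = 0⁴ = 0)
P(I, E) = 8
(N - D) + P(248, 101) = (0 - 1*119329) + 8 = (0 - 119329) + 8 = -119329 + 8 = -119321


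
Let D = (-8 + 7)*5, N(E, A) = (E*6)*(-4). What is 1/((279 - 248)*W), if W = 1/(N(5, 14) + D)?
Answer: -125/31 ≈ -4.0323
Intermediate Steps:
N(E, A) = -24*E (N(E, A) = (6*E)*(-4) = -24*E)
D = -5 (D = -1*5 = -5)
W = -1/125 (W = 1/(-24*5 - 5) = 1/(-120 - 5) = 1/(-125) = -1/125 ≈ -0.0080000)
1/((279 - 248)*W) = 1/((279 - 248)*(-1/125)) = 1/(31*(-1/125)) = 1/(-31/125) = -125/31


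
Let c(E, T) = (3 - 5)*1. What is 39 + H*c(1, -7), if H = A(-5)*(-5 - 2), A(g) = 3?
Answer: 81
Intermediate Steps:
c(E, T) = -2 (c(E, T) = -2*1 = -2)
H = -21 (H = 3*(-5 - 2) = 3*(-7) = -21)
39 + H*c(1, -7) = 39 - 21*(-2) = 39 + 42 = 81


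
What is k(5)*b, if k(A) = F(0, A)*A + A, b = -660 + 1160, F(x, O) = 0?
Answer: 2500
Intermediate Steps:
b = 500
k(A) = A (k(A) = 0*A + A = 0 + A = A)
k(5)*b = 5*500 = 2500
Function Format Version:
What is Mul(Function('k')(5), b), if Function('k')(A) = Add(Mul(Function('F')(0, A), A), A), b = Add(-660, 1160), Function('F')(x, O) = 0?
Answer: 2500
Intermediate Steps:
b = 500
Function('k')(A) = A (Function('k')(A) = Add(Mul(0, A), A) = Add(0, A) = A)
Mul(Function('k')(5), b) = Mul(5, 500) = 2500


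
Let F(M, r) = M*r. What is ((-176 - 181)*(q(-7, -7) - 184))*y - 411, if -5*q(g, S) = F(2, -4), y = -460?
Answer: -29954139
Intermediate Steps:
q(g, S) = 8/5 (q(g, S) = -2*(-4)/5 = -⅕*(-8) = 8/5)
((-176 - 181)*(q(-7, -7) - 184))*y - 411 = ((-176 - 181)*(8/5 - 184))*(-460) - 411 = -357*(-912/5)*(-460) - 411 = (325584/5)*(-460) - 411 = -29953728 - 411 = -29954139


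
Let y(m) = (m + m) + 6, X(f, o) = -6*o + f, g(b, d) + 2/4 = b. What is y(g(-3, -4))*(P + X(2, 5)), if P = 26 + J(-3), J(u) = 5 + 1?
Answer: -4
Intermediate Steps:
J(u) = 6
g(b, d) = -½ + b
X(f, o) = f - 6*o
y(m) = 6 + 2*m (y(m) = 2*m + 6 = 6 + 2*m)
P = 32 (P = 26 + 6 = 32)
y(g(-3, -4))*(P + X(2, 5)) = (6 + 2*(-½ - 3))*(32 + (2 - 6*5)) = (6 + 2*(-7/2))*(32 + (2 - 30)) = (6 - 7)*(32 - 28) = -1*4 = -4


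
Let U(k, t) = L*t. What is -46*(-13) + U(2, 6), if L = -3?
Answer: 580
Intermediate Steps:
U(k, t) = -3*t
-46*(-13) + U(2, 6) = -46*(-13) - 3*6 = 598 - 18 = 580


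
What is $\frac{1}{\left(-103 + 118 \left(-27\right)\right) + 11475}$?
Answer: $\frac{1}{8186} \approx 0.00012216$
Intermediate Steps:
$\frac{1}{\left(-103 + 118 \left(-27\right)\right) + 11475} = \frac{1}{\left(-103 - 3186\right) + 11475} = \frac{1}{-3289 + 11475} = \frac{1}{8186}$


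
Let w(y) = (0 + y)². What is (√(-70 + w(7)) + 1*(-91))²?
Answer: (91 - I*√21)² ≈ 8260.0 - 834.03*I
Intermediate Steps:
w(y) = y²
(√(-70 + w(7)) + 1*(-91))² = (√(-70 + 7²) + 1*(-91))² = (√(-70 + 49) - 91)² = (√(-21) - 91)² = (I*√21 - 91)² = (-91 + I*√21)²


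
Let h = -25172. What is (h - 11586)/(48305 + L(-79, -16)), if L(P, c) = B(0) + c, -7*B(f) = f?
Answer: -36758/48289 ≈ -0.76121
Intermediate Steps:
B(f) = -f/7
L(P, c) = c (L(P, c) = -⅐*0 + c = 0 + c = c)
(h - 11586)/(48305 + L(-79, -16)) = (-25172 - 11586)/(48305 - 16) = -36758/48289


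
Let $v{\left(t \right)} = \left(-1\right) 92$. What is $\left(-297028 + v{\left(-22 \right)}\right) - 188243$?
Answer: $-485363$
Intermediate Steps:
$v{\left(t \right)} = -92$
$\left(-297028 + v{\left(-22 \right)}\right) - 188243 = \left(-297028 - 92\right) - 188243 = -297120 - 188243 = -485363$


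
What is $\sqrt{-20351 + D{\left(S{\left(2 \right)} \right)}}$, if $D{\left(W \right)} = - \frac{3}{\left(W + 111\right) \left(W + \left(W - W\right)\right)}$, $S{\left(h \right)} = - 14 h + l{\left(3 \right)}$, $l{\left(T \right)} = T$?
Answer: $\frac{i \sqrt{3762899642}}{430} \approx 142.66 i$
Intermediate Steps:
$S{\left(h \right)} = 3 - 14 h$ ($S{\left(h \right)} = - 14 h + 3 = 3 - 14 h$)
$D{\left(W \right)} = - \frac{3}{W \left(111 + W\right)}$ ($D{\left(W \right)} = - \frac{3}{\left(111 + W\right) \left(W + 0\right)} = - \frac{3}{\left(111 + W\right) W} = - \frac{3}{W \left(111 + W\right)}$)
$\sqrt{-20351 + D{\left(S{\left(2 \right)} \right)}} = \sqrt{-20351 - \frac{3}{\left(3 - 28\right) \left(111 + \left(3 - 28\right)\right)}} = \sqrt{-20351 - \frac{3}{\left(-25\right) \left(111 - 25\right)}} = \sqrt{-20351 - - \frac{3}{25 \cdot 86}} = \sqrt{-20351 - \left(- \frac{3}{25}\right) \frac{1}{86}} = \sqrt{-20351 + \frac{3}{2150}} = \sqrt{- \frac{43754647}{2150}} = \frac{i \sqrt{3762899642}}{430}$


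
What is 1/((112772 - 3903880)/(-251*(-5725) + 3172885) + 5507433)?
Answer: 1152465/6347122824568 ≈ 1.8157e-7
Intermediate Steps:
1/((112772 - 3903880)/(-251*(-5725) + 3172885) + 5507433) = 1/(-3791108/(1436975 + 3172885) + 5507433) = 1/(-3791108/4609860 + 5507433) = 1/(-3791108*1/4609860 + 5507433) = 1/(-947777/1152465 + 5507433) = 1/(6347122824568/1152465) = 1152465/6347122824568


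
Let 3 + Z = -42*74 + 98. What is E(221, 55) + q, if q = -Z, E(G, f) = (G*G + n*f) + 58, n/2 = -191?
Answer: 30902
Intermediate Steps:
n = -382 (n = 2*(-191) = -382)
Z = -3013 (Z = -3 + (-42*74 + 98) = -3 + (-3108 + 98) = -3 - 3010 = -3013)
E(G, f) = 58 + G² - 382*f (E(G, f) = (G*G - 382*f) + 58 = (G² - 382*f) + 58 = 58 + G² - 382*f)
q = 3013 (q = -1*(-3013) = 3013)
E(221, 55) + q = (58 + 221² - 382*55) + 3013 = (58 + 48841 - 21010) + 3013 = 27889 + 3013 = 30902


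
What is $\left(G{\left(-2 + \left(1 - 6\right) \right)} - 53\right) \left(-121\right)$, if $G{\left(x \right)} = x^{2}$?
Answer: $484$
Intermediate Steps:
$\left(G{\left(-2 + \left(1 - 6\right) \right)} - 53\right) \left(-121\right) = \left(\left(-2 + \left(1 - 6\right)\right)^{2} - 53\right) \left(-121\right) = \left(\left(-2 - 5\right)^{2} - 53\right) \left(-121\right) = \left(\left(-7\right)^{2} - 53\right) \left(-121\right) = \left(49 - 53\right) \left(-121\right) = \left(-4\right) \left(-121\right) = 484$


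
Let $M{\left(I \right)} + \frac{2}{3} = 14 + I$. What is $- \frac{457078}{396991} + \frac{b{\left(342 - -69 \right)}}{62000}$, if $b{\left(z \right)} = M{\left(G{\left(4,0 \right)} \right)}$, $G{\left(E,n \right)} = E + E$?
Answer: $- \frac{5311943786}{4615020375} \approx -1.151$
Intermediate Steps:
$G{\left(E,n \right)} = 2 E$
$M{\left(I \right)} = \frac{40}{3} + I$ ($M{\left(I \right)} = - \frac{2}{3} + \left(14 + I\right) = \frac{40}{3} + I$)
$b{\left(z \right)} = \frac{64}{3}$ ($b{\left(z \right)} = \frac{40}{3} + 2 \cdot 4 = \frac{40}{3} + 8 = \frac{64}{3}$)
$- \frac{457078}{396991} + \frac{b{\left(342 - -69 \right)}}{62000} = - \frac{457078}{396991} + \frac{64}{3 \cdot 62000} = \left(-457078\right) \frac{1}{396991} + \frac{64}{3} \cdot \frac{1}{62000} = - \frac{457078}{396991} + \frac{4}{11625} = - \frac{5311943786}{4615020375}$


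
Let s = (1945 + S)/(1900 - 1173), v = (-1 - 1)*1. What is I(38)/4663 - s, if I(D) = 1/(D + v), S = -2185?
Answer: 40289047/122040036 ≈ 0.33013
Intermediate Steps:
v = -2 (v = -2*1 = -2)
s = -240/727 (s = (1945 - 2185)/(1900 - 1173) = -240/727 ≈ -0.33012)
I(D) = 1/(-2 + D) (I(D) = 1/(D - 2) = 1/(-2 + D))
I(38)/4663 - s = 1/((-2 + 38)*4663) - 1*(-240/727) = (1/4663)/36 + 240/727 = (1/36)*(1/4663) + 240/727 = 1/167868 + 240/727 = 40289047/122040036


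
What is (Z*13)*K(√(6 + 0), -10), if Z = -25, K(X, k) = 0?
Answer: 0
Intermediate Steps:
(Z*13)*K(√(6 + 0), -10) = -25*13*0 = -325*0 = 0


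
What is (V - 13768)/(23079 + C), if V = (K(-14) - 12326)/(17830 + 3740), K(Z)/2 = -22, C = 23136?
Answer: -29698813/99685755 ≈ -0.29792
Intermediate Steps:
K(Z) = -44 (K(Z) = 2*(-22) = -44)
V = -1237/2157 (V = (-44 - 12326)/(17830 + 3740) = -12370/21570 = -12370*1/21570 = -1237/2157 ≈ -0.57348)
(V - 13768)/(23079 + C) = (-1237/2157 - 13768)/(23079 + 23136) = -29698813/2157/46215 = -29698813/2157*1/46215 = -29698813/99685755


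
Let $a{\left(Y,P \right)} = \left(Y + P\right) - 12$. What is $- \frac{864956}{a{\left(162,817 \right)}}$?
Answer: $- \frac{864956}{967} \approx -894.47$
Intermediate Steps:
$a{\left(Y,P \right)} = -12 + P + Y$ ($a{\left(Y,P \right)} = \left(P + Y\right) - 12 = -12 + P + Y$)
$- \frac{864956}{a{\left(162,817 \right)}} = - \frac{864956}{-12 + 817 + 162} = - \frac{864956}{967}$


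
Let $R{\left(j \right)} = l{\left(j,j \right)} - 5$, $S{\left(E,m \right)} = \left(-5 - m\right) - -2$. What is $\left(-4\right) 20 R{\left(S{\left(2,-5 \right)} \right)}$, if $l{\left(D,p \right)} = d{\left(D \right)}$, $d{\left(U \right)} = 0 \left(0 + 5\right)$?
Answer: $400$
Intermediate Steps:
$S{\left(E,m \right)} = -3 - m$ ($S{\left(E,m \right)} = \left(-5 - m\right) + 2 = -3 - m$)
$d{\left(U \right)} = 0$ ($d{\left(U \right)} = 0 \cdot 5 = 0$)
$l{\left(D,p \right)} = 0$
$R{\left(j \right)} = -5$ ($R{\left(j \right)} = 0 - 5 = -5$)
$\left(-4\right) 20 R{\left(S{\left(2,-5 \right)} \right)} = \left(-4\right) 20 \left(-5\right) = \left(-80\right) \left(-5\right) = 400$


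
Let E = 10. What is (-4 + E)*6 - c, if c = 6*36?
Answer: -180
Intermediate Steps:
c = 216
(-4 + E)*6 - c = (-4 + 10)*6 - 1*216 = 6*6 - 216 = 36 - 216 = -180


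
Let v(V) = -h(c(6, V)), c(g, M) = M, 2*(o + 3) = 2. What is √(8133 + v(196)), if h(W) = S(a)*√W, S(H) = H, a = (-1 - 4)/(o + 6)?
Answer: √32602/2 ≈ 90.280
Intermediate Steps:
o = -2 (o = -3 + (½)*2 = -3 + 1 = -2)
a = -5/4 (a = (-1 - 4)/(-2 + 6) = -5/4 ≈ -1.2500)
h(W) = -5*√W/4
v(V) = 5*√V/4 (v(V) = -(-5)*√V/4 = 5*√V/4)
√(8133 + v(196)) = √(8133 + 5*√196/4) = √(8133 + (5/4)*14) = √(8133 + 35/2) = √(16301/2) = √32602/2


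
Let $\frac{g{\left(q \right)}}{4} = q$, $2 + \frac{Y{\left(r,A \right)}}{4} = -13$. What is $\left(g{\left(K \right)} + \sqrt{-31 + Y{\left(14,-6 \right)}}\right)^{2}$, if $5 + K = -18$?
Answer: $\left(92 - i \sqrt{91}\right)^{2} \approx 8373.0 - 1755.2 i$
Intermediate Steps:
$K = -23$ ($K = -5 - 18 = -23$)
$Y{\left(r,A \right)} = -60$ ($Y{\left(r,A \right)} = -8 + 4 \left(-13\right) = -8 - 52 = -60$)
$g{\left(q \right)} = 4 q$
$\left(g{\left(K \right)} + \sqrt{-31 + Y{\left(14,-6 \right)}}\right)^{2} = \left(4 \left(-23\right) + \sqrt{-31 - 60}\right)^{2} = \left(-92 + \sqrt{-91}\right)^{2} = \left(-92 + i \sqrt{91}\right)^{2}$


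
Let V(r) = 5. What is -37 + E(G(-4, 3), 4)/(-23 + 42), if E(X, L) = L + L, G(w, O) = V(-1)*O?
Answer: -695/19 ≈ -36.579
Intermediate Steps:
G(w, O) = 5*O
E(X, L) = 2*L
-37 + E(G(-4, 3), 4)/(-23 + 42) = -37 + (2*4)/(-23 + 42) = -37 + 8/19 = -695/19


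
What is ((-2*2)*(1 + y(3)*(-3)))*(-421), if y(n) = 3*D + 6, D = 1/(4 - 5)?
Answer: -13472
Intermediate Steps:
D = -1 (D = 1/(-1) = -1)
y(n) = 3 (y(n) = 3*(-1) + 6 = -3 + 6 = 3)
((-2*2)*(1 + y(3)*(-3)))*(-421) = ((-2*2)*(1 + 3*(-3)))*(-421) = -4*(1 - 9)*(-421) = -4*(-8)*(-421) = 32*(-421) = -13472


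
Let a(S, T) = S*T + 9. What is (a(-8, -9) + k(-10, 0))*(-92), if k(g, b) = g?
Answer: -6532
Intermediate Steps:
a(S, T) = 9 + S*T
(a(-8, -9) + k(-10, 0))*(-92) = ((9 - 8*(-9)) - 10)*(-92) = ((9 + 72) - 10)*(-92) = (81 - 10)*(-92) = 71*(-92) = -6532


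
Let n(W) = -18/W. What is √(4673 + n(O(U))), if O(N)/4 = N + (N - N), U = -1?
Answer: √18710/2 ≈ 68.392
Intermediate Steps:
O(N) = 4*N (O(N) = 4*(N + (N - N)) = 4*(N + 0) = 4*N)
√(4673 + n(O(U))) = √(4673 - 18/(4*(-1))) = √(4673 - 18/(-4)) = √(4673 - 18*(-¼)) = √(4673 + 9/2) = √(9355/2) = √18710/2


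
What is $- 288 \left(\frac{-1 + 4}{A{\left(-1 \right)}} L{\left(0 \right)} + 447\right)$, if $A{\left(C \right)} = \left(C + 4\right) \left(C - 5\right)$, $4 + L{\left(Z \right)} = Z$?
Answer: $-128928$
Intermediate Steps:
$L{\left(Z \right)} = -4 + Z$
$A{\left(C \right)} = \left(-5 + C\right) \left(4 + C\right)$ ($A{\left(C \right)} = \left(4 + C\right) \left(-5 + C\right) = \left(-5 + C\right) \left(4 + C\right)$)
$- 288 \left(\frac{-1 + 4}{A{\left(-1 \right)}} L{\left(0 \right)} + 447\right) = - 288 \left(\frac{-1 + 4}{-20 + \left(-1\right)^{2} - -1} \left(-4 + 0\right) + 447\right) = - 288 \left(\frac{1}{-20 + 1 + 1} \cdot 3 \left(-4\right) + 447\right) = - 288 \left(\frac{1}{-18} \cdot 3 \left(-4\right) + 447\right) = - 288 \left(\left(- \frac{1}{18}\right) 3 \left(-4\right) + 447\right) = - 288 \left(\left(- \frac{1}{6}\right) \left(-4\right) + 447\right) = - 288 \left(\frac{2}{3} + 447\right) = \left(-288\right) \frac{1343}{3} = -128928$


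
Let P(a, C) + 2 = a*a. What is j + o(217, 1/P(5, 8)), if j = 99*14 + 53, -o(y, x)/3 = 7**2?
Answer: 1292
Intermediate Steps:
P(a, C) = -2 + a**2 (P(a, C) = -2 + a*a = -2 + a**2)
o(y, x) = -147 (o(y, x) = -3*7**2 = -3*49 = -147)
j = 1439 (j = 1386 + 53 = 1439)
j + o(217, 1/P(5, 8)) = 1439 - 147 = 1292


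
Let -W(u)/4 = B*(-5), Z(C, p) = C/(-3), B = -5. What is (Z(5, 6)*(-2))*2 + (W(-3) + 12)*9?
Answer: -2356/3 ≈ -785.33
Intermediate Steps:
Z(C, p) = -C/3 (Z(C, p) = C*(-⅓) = -C/3)
W(u) = -100 (W(u) = -(-20)*(-5) = -4*25 = -100)
(Z(5, 6)*(-2))*2 + (W(-3) + 12)*9 = (-⅓*5*(-2))*2 + (-100 + 12)*9 = -5/3*(-2)*2 - 88*9 = (10/3)*2 - 792 = 20/3 - 792 = -2356/3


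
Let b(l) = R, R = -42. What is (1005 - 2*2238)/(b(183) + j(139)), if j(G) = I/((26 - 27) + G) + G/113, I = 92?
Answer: 1176669/13595 ≈ 86.552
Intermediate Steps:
b(l) = -42
j(G) = 92/(-1 + G) + G/113 (j(G) = 92/((26 - 27) + G) + G/113 = 92/(-1 + G) + G*(1/113) = 92/(-1 + G) + G/113)
(1005 - 2*2238)/(b(183) + j(139)) = (1005 - 2*2238)/(-42 + (10396 + 139² - 1*139)/(113*(-1 + 139))) = (1005 - 4476)/(-42 + (1/113)*(10396 + 19321 - 139)/138) = -3471/(-42 + (1/113)*(1/138)*29578) = -3471/(-42 + 643/339) = -3471/(-13595/339) = -3471*(-339/13595) = 1176669/13595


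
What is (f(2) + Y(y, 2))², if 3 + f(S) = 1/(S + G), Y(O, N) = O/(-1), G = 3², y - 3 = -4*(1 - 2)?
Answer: 11881/121 ≈ 98.190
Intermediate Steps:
y = 7 (y = 3 - 4*(1 - 2) = 3 - 4*(-1) = 3 + 4 = 7)
G = 9
Y(O, N) = -O (Y(O, N) = O*(-1) = -O)
f(S) = -3 + 1/(9 + S) (f(S) = -3 + 1/(S + 9) = -3 + 1/(9 + S))
(f(2) + Y(y, 2))² = ((-26 - 3*2)/(9 + 2) - 1*7)² = ((-26 - 6)/11 - 7)² = ((1/11)*(-32) - 7)² = (-32/11 - 7)² = (-109/11)² = 11881/121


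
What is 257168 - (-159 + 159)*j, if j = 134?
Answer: 257168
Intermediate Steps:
257168 - (-159 + 159)*j = 257168 - (-159 + 159)*134 = 257168 - 0*134 = 257168 - 1*0 = 257168 + 0 = 257168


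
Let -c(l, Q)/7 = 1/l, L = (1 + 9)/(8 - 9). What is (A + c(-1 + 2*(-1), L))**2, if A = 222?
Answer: 452929/9 ≈ 50325.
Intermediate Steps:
L = -10 (L = 10/(-1) = 10*(-1) = -10)
c(l, Q) = -7/l
(A + c(-1 + 2*(-1), L))**2 = (222 - 7/(-1 + 2*(-1)))**2 = (222 - 7/(-1 - 2))**2 = (222 - 7/(-3))**2 = (222 - 7*(-1/3))**2 = (222 + 7/3)**2 = (673/3)**2 = 452929/9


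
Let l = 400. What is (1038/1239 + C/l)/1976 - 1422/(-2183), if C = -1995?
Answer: 1568455361/2415620480 ≈ 0.64930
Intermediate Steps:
(1038/1239 + C/l)/1976 - 1422/(-2183) = (1038/1239 - 1995/400)/1976 - 1422/(-2183) = (1038*(1/1239) - 1995*1/400)*(1/1976) - 1422*(-1/2183) = (346/413 - 399/80)*(1/1976) + 1422/2183 = -137107/33040*1/1976 + 1422/2183 = -137107/65287040 + 1422/2183 = 1568455361/2415620480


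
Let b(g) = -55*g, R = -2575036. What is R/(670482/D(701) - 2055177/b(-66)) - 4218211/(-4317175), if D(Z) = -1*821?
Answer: 11049415423946530049/5930575217318325 ≈ 1863.1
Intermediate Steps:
D(Z) = -821
R/(670482/D(701) - 2055177/b(-66)) - 4218211/(-4317175) = -2575036/(670482/(-821) - 2055177/((-55*(-66)))) - 4218211/(-4317175) = -2575036/(670482*(-1/821) - 2055177/3630) - 4218211*(-1/4317175) = -2575036/(-670482/821 - 2055177*1/3630) + 4218211/4317175 = -2575036/(-670482/821 - 685059/1210) + 4218211/4317175 = -2575036/(-1373716659/993410) + 4218211/4317175 = -2575036*(-993410/1373716659) + 4218211/4317175 = 2558066512760/1373716659 + 4218211/4317175 = 11049415423946530049/5930575217318325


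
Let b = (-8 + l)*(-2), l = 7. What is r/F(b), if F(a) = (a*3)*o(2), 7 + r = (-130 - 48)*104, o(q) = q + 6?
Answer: -6173/16 ≈ -385.81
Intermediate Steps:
o(q) = 6 + q
b = 2 (b = (-8 + 7)*(-2) = -1*(-2) = 2)
r = -18519 (r = -7 + (-130 - 48)*104 = -7 - 178*104 = -7 - 18512 = -18519)
F(a) = 24*a (F(a) = (a*3)*(6 + 2) = (3*a)*8 = 24*a)
r/F(b) = -18519/(24*2) = -18519/48 = -18519*1/48 = -6173/16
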